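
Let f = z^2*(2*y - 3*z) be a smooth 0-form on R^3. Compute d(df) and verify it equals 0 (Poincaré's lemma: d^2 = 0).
d(df) = 0

Step 1: df = sum_i (∂f/∂x_i) dx_i = (0) dx + (2*z^2) dy + (z*(4*y - 9*z)) dz.
Step 2: Apply d again. Using the 1-form formula, the coefficient of dx ∧ dy in d(df) is ∂^2 f/∂x ∂y - ∂^2 f/∂y ∂x = (0) - (0) = 0 (equality of mixed partials for smooth f).
Similarly for dx ∧ dz and dy ∧ dz — all coefficients vanish. So d(df) = 0.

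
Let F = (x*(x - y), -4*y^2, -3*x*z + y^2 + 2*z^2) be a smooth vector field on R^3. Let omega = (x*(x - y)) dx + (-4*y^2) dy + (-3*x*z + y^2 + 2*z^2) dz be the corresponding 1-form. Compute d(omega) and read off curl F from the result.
d(omega) = (2*y) dy ∧ dz + (3*z) dz ∧ dx + (x) dx ∧ dy; curl F = (2*y, 3*z, x)

d omega = sum_{i<j} (∂f_j/∂x_i - ∂f_i/∂x_j) dx_i ∧ dx_j. Under the identification (dy ∧ dz, dz ∧ dx, dx ∧ dy) ↔ (e_x, e_y, e_z), the coefficients are exactly the components of curl F. Compute:
  ∂R/∂y - ∂Q/∂z = (2*y) - (0) = 2*y
  ∂P/∂z - ∂R/∂x = (0) - (-3*z) = 3*z
  ∂Q/∂x - ∂P/∂y = (0) - (-x) = x.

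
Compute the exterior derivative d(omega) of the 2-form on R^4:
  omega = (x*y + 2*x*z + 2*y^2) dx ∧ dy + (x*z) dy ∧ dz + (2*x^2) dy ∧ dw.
d(omega) = (2*x + z) dx ∧ dy ∧ dz + (4*x) dx ∧ dy ∧ dw

For a 2-form omega = sum_{i<j} g_{ij} dx_i ∧ dx_j, the exterior derivative is
  d(omega) = sum_{i<j} d(g_{ij}) ∧ dx_i ∧ dx_j = sum_{i<j, k} (∂g_{ij}/∂x_k) dx_k ∧ dx_i ∧ dx_j.
Expand each term, using dx_k ∧ dx_i ∧ dx_j = sgn(permutation) dx_{(a)} ∧ dx_{(b)} ∧ dx_{(c)} with (a < b < c) sorted:
  d(x*y + 2*x*z + 2*y^2) includes (∂/∂z)(x*y + 2*x*z + 2*y^2) dz = (2*x) dz, which multiplied by dx ∧ dy gives (2*x) dx ∧ dy ∧ dz
  d(x*z) includes (∂/∂x)(x*z) dx = (z) dx, which multiplied by dy ∧ dz gives (z) dx ∧ dy ∧ dz
  d(2*x^2) includes (∂/∂x)(2*x^2) dx = (4*x) dx, which multiplied by dy ∧ dw gives (4*x) dx ∧ dy ∧ dw
Collecting like 3-forms: d(omega) = (2*x + z) dx ∧ dy ∧ dz + (4*x) dx ∧ dy ∧ dw.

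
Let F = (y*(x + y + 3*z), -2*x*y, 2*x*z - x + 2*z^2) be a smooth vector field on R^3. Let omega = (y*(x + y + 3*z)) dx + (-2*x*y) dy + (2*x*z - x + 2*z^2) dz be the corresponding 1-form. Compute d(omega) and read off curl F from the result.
d(omega) = (0) dy ∧ dz + (3*y - 2*z + 1) dz ∧ dx + (-x - 4*y - 3*z) dx ∧ dy; curl F = (0, 3*y - 2*z + 1, -x - 4*y - 3*z)

d omega = sum_{i<j} (∂f_j/∂x_i - ∂f_i/∂x_j) dx_i ∧ dx_j. Under the identification (dy ∧ dz, dz ∧ dx, dx ∧ dy) ↔ (e_x, e_y, e_z), the coefficients are exactly the components of curl F. Compute:
  ∂R/∂y - ∂Q/∂z = (0) - (0) = 0
  ∂P/∂z - ∂R/∂x = (3*y) - (2*z - 1) = 3*y - 2*z + 1
  ∂Q/∂x - ∂P/∂y = (-2*y) - (x + 2*y + 3*z) = -x - 4*y - 3*z.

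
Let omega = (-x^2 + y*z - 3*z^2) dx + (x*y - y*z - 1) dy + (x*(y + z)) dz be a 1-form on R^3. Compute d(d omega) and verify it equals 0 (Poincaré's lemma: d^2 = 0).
d(d omega) = 0

Step 1: d omega = sum_{i<j} (∂f_j/∂x_i - ∂f_i/∂x_j) dx_i ∧ dx_j:
  coeff of dx ∧ dy: y - z
  coeff of dx ∧ dz: 7*z
  coeff of dy ∧ dz: x + y
Step 2: Apply d again to each 2-form coefficient. The only possible 3-form in R^3 is dx ∧ dy ∧ dz, with coefficient
  ∂(coeff of dy∧dz)/∂x - ∂(coeff of dx∧dz)/∂y + ∂(coeff of dx∧dy)/∂z
  = ∂/∂x (x + y) - ∂/∂y (7*z) + ∂/∂z (y - z).
Each of these terms simplifies to sums of mixed partials that cancel in pairs. The result is 0 (by equality of mixed partials for smooth functions — Schwarz / Clairaut).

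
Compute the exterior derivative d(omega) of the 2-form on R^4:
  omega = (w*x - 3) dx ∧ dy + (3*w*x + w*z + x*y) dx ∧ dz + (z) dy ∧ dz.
d(omega) = (x) dx ∧ dy ∧ dw + (-x) dx ∧ dy ∧ dz + (3*x + z) dx ∧ dz ∧ dw

For a 2-form omega = sum_{i<j} g_{ij} dx_i ∧ dx_j, the exterior derivative is
  d(omega) = sum_{i<j} d(g_{ij}) ∧ dx_i ∧ dx_j = sum_{i<j, k} (∂g_{ij}/∂x_k) dx_k ∧ dx_i ∧ dx_j.
Expand each term, using dx_k ∧ dx_i ∧ dx_j = sgn(permutation) dx_{(a)} ∧ dx_{(b)} ∧ dx_{(c)} with (a < b < c) sorted:
  d(w*x - 3) includes (∂/∂w)(w*x - 3) dw = (x) dw, which multiplied by dx ∧ dy gives (x) dx ∧ dy ∧ dw
  d(3*w*x + w*z + x*y) includes (∂/∂y)(3*w*x + w*z + x*y) dy = (x) dy, which multiplied by dx ∧ dz gives (-x) dx ∧ dy ∧ dz
  d(3*w*x + w*z + x*y) includes (∂/∂w)(3*w*x + w*z + x*y) dw = (3*x + z) dw, which multiplied by dx ∧ dz gives (3*x + z) dx ∧ dz ∧ dw
Collecting like 3-forms: d(omega) = (x) dx ∧ dy ∧ dw + (-x) dx ∧ dy ∧ dz + (3*x + z) dx ∧ dz ∧ dw.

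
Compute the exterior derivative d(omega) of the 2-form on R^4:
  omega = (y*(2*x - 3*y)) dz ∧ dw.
d(omega) = (2*y) dx ∧ dz ∧ dw + (2*x - 6*y) dy ∧ dz ∧ dw

For a 2-form omega = sum_{i<j} g_{ij} dx_i ∧ dx_j, the exterior derivative is
  d(omega) = sum_{i<j} d(g_{ij}) ∧ dx_i ∧ dx_j = sum_{i<j, k} (∂g_{ij}/∂x_k) dx_k ∧ dx_i ∧ dx_j.
Expand each term, using dx_k ∧ dx_i ∧ dx_j = sgn(permutation) dx_{(a)} ∧ dx_{(b)} ∧ dx_{(c)} with (a < b < c) sorted:
  d(y*(2*x - 3*y)) includes (∂/∂x)(y*(2*x - 3*y)) dx = (2*y) dx, which multiplied by dz ∧ dw gives (2*y) dx ∧ dz ∧ dw
  d(y*(2*x - 3*y)) includes (∂/∂y)(y*(2*x - 3*y)) dy = (2*x - 6*y) dy, which multiplied by dz ∧ dw gives (2*x - 6*y) dy ∧ dz ∧ dw
Collecting like 3-forms: d(omega) = (2*y) dx ∧ dz ∧ dw + (2*x - 6*y) dy ∧ dz ∧ dw.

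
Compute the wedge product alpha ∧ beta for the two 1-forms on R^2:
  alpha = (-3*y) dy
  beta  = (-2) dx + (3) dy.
alpha ∧ beta = (-6*y) dx ∧ dy

Distribute the wedge, using dx_i ∧ dx_j = -dx_j ∧ dx_i and dx_i ∧ dx_i = 0. For each pair (i, j) with i < j, the coefficient of dx_i ∧ dx_j in alpha ∧ beta is (alpha_i * beta_j - alpha_j * beta_i). Collecting: alpha ∧ beta = (-6*y) dx ∧ dy.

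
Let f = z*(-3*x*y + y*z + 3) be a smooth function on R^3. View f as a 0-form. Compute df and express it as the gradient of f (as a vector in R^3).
df = (-3*y*z) dx + (z*(-3*x + z)) dy + (-3*x*y + 2*y*z + 3) dz; grad f = (-3*y*z, z*(-3*x + z), -3*x*y + 2*y*z + 3)

For a 0-form f, d f = (∂f/∂x) dx + (∂f/∂y) dy + (∂f/∂z) dz. The components of the vector representation are exactly the entries of grad f in Cartesian coordinates:
  ∂f/∂x = -3*y*z
  ∂f/∂y = z*(-3*x + z)
  ∂f/∂z = -3*x*y + 2*y*z + 3.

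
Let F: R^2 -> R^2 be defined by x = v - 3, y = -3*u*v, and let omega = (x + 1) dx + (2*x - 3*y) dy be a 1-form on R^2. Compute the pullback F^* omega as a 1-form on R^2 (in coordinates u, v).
F^* omega = (3*v*(-9*u*v - 2*v + 6)) du + (-27*u^2*v - 6*u*v + 18*u + v - 2) dv

Using F^*(f dg) = (f ∘ F) d(g ∘ F), substitute each coordinate x_i by F_i(u, v) in f_i, and replace dx_i by d F_i = (∂F_i/∂u) du + (∂F_i/∂v) dv.
  For the x component: f_1(F) = v - 2; d F_1 = (0) du + (1) dv
  For the y component: f_2(F) = 9*u*v + 2*v - 6; d F_2 = (-3*v) du + (-3*u) dv
Combining and collecting du, dv coefficients:
  coeff of du: 3*v*(-9*u*v - 2*v + 6)
  coeff of dv: -27*u^2*v - 6*u*v + 18*u + v - 2
F^* omega = (3*v*(-9*u*v - 2*v + 6)) du + (-27*u^2*v - 6*u*v + 18*u + v - 2) dv.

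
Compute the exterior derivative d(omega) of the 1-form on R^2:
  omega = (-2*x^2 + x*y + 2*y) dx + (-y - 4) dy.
d(omega) = (-x - 2) dx ∧ dy

For a 1-form omega = sum_i f_i dx_i, the exterior derivative is
  d(omega) = sum_{i < j} (∂f_j/∂x_i - ∂f_i/∂x_j) dx_i ∧ dx_j.
  coefficient of dx ∧ dy: ∂f_2/∂x - ∂f_1/∂y = ∂(-y - 4)/∂x - ∂(-2*x^2 + x*y + 2*y)/∂y = -x - 2
Assembling: d(omega) = (-x - 2) dx ∧ dy.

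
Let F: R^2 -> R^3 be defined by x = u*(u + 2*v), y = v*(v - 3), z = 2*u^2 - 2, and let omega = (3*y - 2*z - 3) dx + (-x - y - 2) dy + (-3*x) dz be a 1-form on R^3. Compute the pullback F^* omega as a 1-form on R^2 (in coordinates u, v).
F^* omega = (-20*u^3 - 32*u^2*v + 6*u*v^2 - 18*u*v + 2*u + 6*v^3 - 18*v^2 + 2*v) du + (-8*u^3 - 2*u^2*v + 3*u^2 + 2*u*v^2 - 12*u*v + 2*u - 2*v^3 + 9*v^2 - 13*v + 6) dv

Using F^*(f dg) = (f ∘ F) d(g ∘ F), substitute each coordinate x_i by F_i(u, v) in f_i, and replace dx_i by d F_i = (∂F_i/∂u) du + (∂F_i/∂v) dv.
  For the x component: f_1(F) = -4*u^2 + 3*v^2 - 9*v + 1; d F_1 = (2*u + 2*v) du + (2*u) dv
  For the y component: f_2(F) = -u^2 - 2*u*v - v^2 + 3*v - 2; d F_2 = (0) du + (2*v - 3) dv
  For the z component: f_3(F) = 3*u*(-u - 2*v); d F_3 = (4*u) du + (0) dv
Combining and collecting du, dv coefficients:
  coeff of du: -20*u^3 - 32*u^2*v + 6*u*v^2 - 18*u*v + 2*u + 6*v^3 - 18*v^2 + 2*v
  coeff of dv: -8*u^3 - 2*u^2*v + 3*u^2 + 2*u*v^2 - 12*u*v + 2*u - 2*v^3 + 9*v^2 - 13*v + 6
F^* omega = (-20*u^3 - 32*u^2*v + 6*u*v^2 - 18*u*v + 2*u + 6*v^3 - 18*v^2 + 2*v) du + (-8*u^3 - 2*u^2*v + 3*u^2 + 2*u*v^2 - 12*u*v + 2*u - 2*v^3 + 9*v^2 - 13*v + 6) dv.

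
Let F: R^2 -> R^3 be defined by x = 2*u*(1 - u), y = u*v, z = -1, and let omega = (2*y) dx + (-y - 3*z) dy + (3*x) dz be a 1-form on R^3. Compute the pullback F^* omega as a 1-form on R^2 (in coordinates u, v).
F^* omega = (v*(-8*u^2 - u*v + 4*u + 3)) du + (u*(-u*v + 3)) dv

Using F^*(f dg) = (f ∘ F) d(g ∘ F), substitute each coordinate x_i by F_i(u, v) in f_i, and replace dx_i by d F_i = (∂F_i/∂u) du + (∂F_i/∂v) dv.
  For the x component: f_1(F) = 2*u*v; d F_1 = (2 - 4*u) du + (0) dv
  For the y component: f_2(F) = -u*v + 3; d F_2 = (v) du + (u) dv
  For the z component: f_3(F) = 6*u*(1 - u); d F_3 = (0) du + (0) dv
Combining and collecting du, dv coefficients:
  coeff of du: v*(-8*u^2 - u*v + 4*u + 3)
  coeff of dv: u*(-u*v + 3)
F^* omega = (v*(-8*u^2 - u*v + 4*u + 3)) du + (u*(-u*v + 3)) dv.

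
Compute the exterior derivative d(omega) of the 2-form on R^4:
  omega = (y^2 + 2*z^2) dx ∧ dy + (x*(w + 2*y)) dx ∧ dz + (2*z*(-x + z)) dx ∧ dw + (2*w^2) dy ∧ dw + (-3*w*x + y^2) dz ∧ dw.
d(omega) = (-2*x + 4*z) dx ∧ dy ∧ dz + (-3*w + 3*x - 4*z) dx ∧ dz ∧ dw + (2*y) dy ∧ dz ∧ dw

For a 2-form omega = sum_{i<j} g_{ij} dx_i ∧ dx_j, the exterior derivative is
  d(omega) = sum_{i<j} d(g_{ij}) ∧ dx_i ∧ dx_j = sum_{i<j, k} (∂g_{ij}/∂x_k) dx_k ∧ dx_i ∧ dx_j.
Expand each term, using dx_k ∧ dx_i ∧ dx_j = sgn(permutation) dx_{(a)} ∧ dx_{(b)} ∧ dx_{(c)} with (a < b < c) sorted:
  d(y^2 + 2*z^2) includes (∂/∂z)(y^2 + 2*z^2) dz = (4*z) dz, which multiplied by dx ∧ dy gives (4*z) dx ∧ dy ∧ dz
  d(x*(w + 2*y)) includes (∂/∂y)(x*(w + 2*y)) dy = (2*x) dy, which multiplied by dx ∧ dz gives (-2*x) dx ∧ dy ∧ dz
  d(x*(w + 2*y)) includes (∂/∂w)(x*(w + 2*y)) dw = (x) dw, which multiplied by dx ∧ dz gives (x) dx ∧ dz ∧ dw
  d(2*z*(-x + z)) includes (∂/∂z)(2*z*(-x + z)) dz = (-2*x + 4*z) dz, which multiplied by dx ∧ dw gives (2*x - 4*z) dx ∧ dz ∧ dw
  d(-3*w*x + y^2) includes (∂/∂x)(-3*w*x + y^2) dx = (-3*w) dx, which multiplied by dz ∧ dw gives (-3*w) dx ∧ dz ∧ dw
  d(-3*w*x + y^2) includes (∂/∂y)(-3*w*x + y^2) dy = (2*y) dy, which multiplied by dz ∧ dw gives (2*y) dy ∧ dz ∧ dw
Collecting like 3-forms: d(omega) = (-2*x + 4*z) dx ∧ dy ∧ dz + (-3*w + 3*x - 4*z) dx ∧ dz ∧ dw + (2*y) dy ∧ dz ∧ dw.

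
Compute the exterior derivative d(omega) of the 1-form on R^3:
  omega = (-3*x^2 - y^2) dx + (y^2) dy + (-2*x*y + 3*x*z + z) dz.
d(omega) = (2*y) dx ∧ dy + (-2*y + 3*z) dx ∧ dz + (-2*x) dy ∧ dz

For a 1-form omega = sum_i f_i dx_i, the exterior derivative is
  d(omega) = sum_{i < j} (∂f_j/∂x_i - ∂f_i/∂x_j) dx_i ∧ dx_j.
  coefficient of dx ∧ dy: ∂f_2/∂x - ∂f_1/∂y = ∂(y^2)/∂x - ∂(-3*x^2 - y^2)/∂y = 2*y
  coefficient of dx ∧ dz: ∂f_3/∂x - ∂f_1/∂z = ∂(-2*x*y + 3*x*z + z)/∂x - ∂(-3*x^2 - y^2)/∂z = -2*y + 3*z
  coefficient of dy ∧ dz: ∂f_3/∂y - ∂f_2/∂z = ∂(-2*x*y + 3*x*z + z)/∂y - ∂(y^2)/∂z = -2*x
Assembling: d(omega) = (2*y) dx ∧ dy + (-2*y + 3*z) dx ∧ dz + (-2*x) dy ∧ dz.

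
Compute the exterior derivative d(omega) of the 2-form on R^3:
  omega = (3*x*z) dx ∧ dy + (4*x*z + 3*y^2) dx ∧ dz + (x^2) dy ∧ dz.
d(omega) = (5*x - 6*y) dx ∧ dy ∧ dz

For a 2-form omega = sum_{i<j} g_{ij} dx_i ∧ dx_j, the exterior derivative is
  d(omega) = sum_{i<j} d(g_{ij}) ∧ dx_i ∧ dx_j = sum_{i<j, k} (∂g_{ij}/∂x_k) dx_k ∧ dx_i ∧ dx_j.
Expand each term, using dx_k ∧ dx_i ∧ dx_j = sgn(permutation) dx_{(a)} ∧ dx_{(b)} ∧ dx_{(c)} with (a < b < c) sorted:
  d(3*x*z) includes (∂/∂z)(3*x*z) dz = (3*x) dz, which multiplied by dx ∧ dy gives (3*x) dx ∧ dy ∧ dz
  d(4*x*z + 3*y^2) includes (∂/∂y)(4*x*z + 3*y^2) dy = (6*y) dy, which multiplied by dx ∧ dz gives (-6*y) dx ∧ dy ∧ dz
  d(x^2) includes (∂/∂x)(x^2) dx = (2*x) dx, which multiplied by dy ∧ dz gives (2*x) dx ∧ dy ∧ dz
Collecting like 3-forms: d(omega) = (5*x - 6*y) dx ∧ dy ∧ dz.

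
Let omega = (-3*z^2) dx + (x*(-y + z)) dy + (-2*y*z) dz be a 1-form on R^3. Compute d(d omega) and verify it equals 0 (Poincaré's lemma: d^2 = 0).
d(d omega) = 0

Step 1: d omega = sum_{i<j} (∂f_j/∂x_i - ∂f_i/∂x_j) dx_i ∧ dx_j:
  coeff of dx ∧ dy: -y + z
  coeff of dx ∧ dz: 6*z
  coeff of dy ∧ dz: -x - 2*z
Step 2: Apply d again to each 2-form coefficient. The only possible 3-form in R^3 is dx ∧ dy ∧ dz, with coefficient
  ∂(coeff of dy∧dz)/∂x - ∂(coeff of dx∧dz)/∂y + ∂(coeff of dx∧dy)/∂z
  = ∂/∂x (-x - 2*z) - ∂/∂y (6*z) + ∂/∂z (-y + z).
Each of these terms simplifies to sums of mixed partials that cancel in pairs. The result is 0 (by equality of mixed partials for smooth functions — Schwarz / Clairaut).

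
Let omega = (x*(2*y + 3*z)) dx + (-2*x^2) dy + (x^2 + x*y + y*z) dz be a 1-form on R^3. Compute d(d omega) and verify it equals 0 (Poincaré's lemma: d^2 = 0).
d(d omega) = 0

Step 1: d omega = sum_{i<j} (∂f_j/∂x_i - ∂f_i/∂x_j) dx_i ∧ dx_j:
  coeff of dx ∧ dy: -6*x
  coeff of dx ∧ dz: -x + y
  coeff of dy ∧ dz: x + z
Step 2: Apply d again to each 2-form coefficient. The only possible 3-form in R^3 is dx ∧ dy ∧ dz, with coefficient
  ∂(coeff of dy∧dz)/∂x - ∂(coeff of dx∧dz)/∂y + ∂(coeff of dx∧dy)/∂z
  = ∂/∂x (x + z) - ∂/∂y (-x + y) + ∂/∂z (-6*x).
Each of these terms simplifies to sums of mixed partials that cancel in pairs. The result is 0 (by equality of mixed partials for smooth functions — Schwarz / Clairaut).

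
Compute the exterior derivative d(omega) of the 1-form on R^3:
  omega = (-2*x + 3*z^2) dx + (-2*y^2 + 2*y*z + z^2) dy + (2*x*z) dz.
d(omega) = (-4*z) dx ∧ dz + (-2*y - 2*z) dy ∧ dz

For a 1-form omega = sum_i f_i dx_i, the exterior derivative is
  d(omega) = sum_{i < j} (∂f_j/∂x_i - ∂f_i/∂x_j) dx_i ∧ dx_j.
  coefficient of dx ∧ dz: ∂f_3/∂x - ∂f_1/∂z = ∂(2*x*z)/∂x - ∂(-2*x + 3*z^2)/∂z = -4*z
  coefficient of dy ∧ dz: ∂f_3/∂y - ∂f_2/∂z = ∂(2*x*z)/∂y - ∂(-2*y^2 + 2*y*z + z^2)/∂z = -2*y - 2*z
Assembling: d(omega) = (-4*z) dx ∧ dz + (-2*y - 2*z) dy ∧ dz.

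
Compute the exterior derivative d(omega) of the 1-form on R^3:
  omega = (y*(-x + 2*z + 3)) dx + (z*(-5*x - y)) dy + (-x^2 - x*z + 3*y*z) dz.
d(omega) = (x - 7*z - 3) dx ∧ dy + (-2*x - 2*y - z) dx ∧ dz + (5*x + y + 3*z) dy ∧ dz

For a 1-form omega = sum_i f_i dx_i, the exterior derivative is
  d(omega) = sum_{i < j} (∂f_j/∂x_i - ∂f_i/∂x_j) dx_i ∧ dx_j.
  coefficient of dx ∧ dy: ∂f_2/∂x - ∂f_1/∂y = ∂(z*(-5*x - y))/∂x - ∂(y*(-x + 2*z + 3))/∂y = x - 7*z - 3
  coefficient of dx ∧ dz: ∂f_3/∂x - ∂f_1/∂z = ∂(-x^2 - x*z + 3*y*z)/∂x - ∂(y*(-x + 2*z + 3))/∂z = -2*x - 2*y - z
  coefficient of dy ∧ dz: ∂f_3/∂y - ∂f_2/∂z = ∂(-x^2 - x*z + 3*y*z)/∂y - ∂(z*(-5*x - y))/∂z = 5*x + y + 3*z
Assembling: d(omega) = (x - 7*z - 3) dx ∧ dy + (-2*x - 2*y - z) dx ∧ dz + (5*x + y + 3*z) dy ∧ dz.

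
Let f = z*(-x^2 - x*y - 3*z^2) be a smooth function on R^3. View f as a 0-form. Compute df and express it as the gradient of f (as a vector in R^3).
df = (z*(-2*x - y)) dx + (-x*z) dy + (-x^2 - x*y - 9*z^2) dz; grad f = (z*(-2*x - y), -x*z, -x^2 - x*y - 9*z^2)

For a 0-form f, d f = (∂f/∂x) dx + (∂f/∂y) dy + (∂f/∂z) dz. The components of the vector representation are exactly the entries of grad f in Cartesian coordinates:
  ∂f/∂x = z*(-2*x - y)
  ∂f/∂y = -x*z
  ∂f/∂z = -x^2 - x*y - 9*z^2.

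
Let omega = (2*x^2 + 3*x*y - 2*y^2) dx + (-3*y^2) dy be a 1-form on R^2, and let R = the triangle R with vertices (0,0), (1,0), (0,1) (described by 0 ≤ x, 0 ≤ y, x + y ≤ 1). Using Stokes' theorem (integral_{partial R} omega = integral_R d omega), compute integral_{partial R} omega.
integral_(partial R) omega = 1/6

Stokes: integral_partial_R omega = integral_R d omega with d omega = (∂Q/∂x - ∂P/∂y) dx ∧ dy.
  ∂Q/∂x = 0
  ∂P/∂y = 3*x - 4*y
  integrand = ∂Q/∂x - ∂P/∂y = -3*x + 4*y.
Integrating over R: integral_0^1 integral_0^{1-x} (-3*x + 4*y) dy dx = 1/6.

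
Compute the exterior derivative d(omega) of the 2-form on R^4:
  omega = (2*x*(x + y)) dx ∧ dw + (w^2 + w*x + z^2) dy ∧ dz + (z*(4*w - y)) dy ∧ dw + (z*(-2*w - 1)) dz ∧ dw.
d(omega) = (-2*x) dx ∧ dy ∧ dw + (w) dx ∧ dy ∧ dz + (-2*w + x + y) dy ∧ dz ∧ dw

For a 2-form omega = sum_{i<j} g_{ij} dx_i ∧ dx_j, the exterior derivative is
  d(omega) = sum_{i<j} d(g_{ij}) ∧ dx_i ∧ dx_j = sum_{i<j, k} (∂g_{ij}/∂x_k) dx_k ∧ dx_i ∧ dx_j.
Expand each term, using dx_k ∧ dx_i ∧ dx_j = sgn(permutation) dx_{(a)} ∧ dx_{(b)} ∧ dx_{(c)} with (a < b < c) sorted:
  d(2*x*(x + y)) includes (∂/∂y)(2*x*(x + y)) dy = (2*x) dy, which multiplied by dx ∧ dw gives (-2*x) dx ∧ dy ∧ dw
  d(w^2 + w*x + z^2) includes (∂/∂x)(w^2 + w*x + z^2) dx = (w) dx, which multiplied by dy ∧ dz gives (w) dx ∧ dy ∧ dz
  d(w^2 + w*x + z^2) includes (∂/∂w)(w^2 + w*x + z^2) dw = (2*w + x) dw, which multiplied by dy ∧ dz gives (2*w + x) dy ∧ dz ∧ dw
  d(z*(4*w - y)) includes (∂/∂z)(z*(4*w - y)) dz = (4*w - y) dz, which multiplied by dy ∧ dw gives (-4*w + y) dy ∧ dz ∧ dw
Collecting like 3-forms: d(omega) = (-2*x) dx ∧ dy ∧ dw + (w) dx ∧ dy ∧ dz + (-2*w + x + y) dy ∧ dz ∧ dw.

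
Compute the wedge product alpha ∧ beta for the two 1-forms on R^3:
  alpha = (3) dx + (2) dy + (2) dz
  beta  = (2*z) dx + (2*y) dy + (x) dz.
alpha ∧ beta = (6*y - 4*z) dx ∧ dy + (3*x - 4*z) dx ∧ dz + (2*x - 4*y) dy ∧ dz

Distribute the wedge, using dx_i ∧ dx_j = -dx_j ∧ dx_i and dx_i ∧ dx_i = 0. For each pair (i, j) with i < j, the coefficient of dx_i ∧ dx_j in alpha ∧ beta is (alpha_i * beta_j - alpha_j * beta_i). Collecting: alpha ∧ beta = (6*y - 4*z) dx ∧ dy + (3*x - 4*z) dx ∧ dz + (2*x - 4*y) dy ∧ dz.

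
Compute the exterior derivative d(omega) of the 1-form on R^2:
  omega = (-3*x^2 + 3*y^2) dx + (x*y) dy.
d(omega) = (-5*y) dx ∧ dy

For a 1-form omega = sum_i f_i dx_i, the exterior derivative is
  d(omega) = sum_{i < j} (∂f_j/∂x_i - ∂f_i/∂x_j) dx_i ∧ dx_j.
  coefficient of dx ∧ dy: ∂f_2/∂x - ∂f_1/∂y = ∂(x*y)/∂x - ∂(-3*x^2 + 3*y^2)/∂y = -5*y
Assembling: d(omega) = (-5*y) dx ∧ dy.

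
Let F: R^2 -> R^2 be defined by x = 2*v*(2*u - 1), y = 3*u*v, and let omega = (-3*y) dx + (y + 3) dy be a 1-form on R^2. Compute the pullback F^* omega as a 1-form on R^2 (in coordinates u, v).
F^* omega = (9*v*(-3*u*v + 1)) du + (9*u*(-3*u*v + 2*v + 1)) dv

Using F^*(f dg) = (f ∘ F) d(g ∘ F), substitute each coordinate x_i by F_i(u, v) in f_i, and replace dx_i by d F_i = (∂F_i/∂u) du + (∂F_i/∂v) dv.
  For the x component: f_1(F) = -9*u*v; d F_1 = (4*v) du + (4*u - 2) dv
  For the y component: f_2(F) = 3*u*v + 3; d F_2 = (3*v) du + (3*u) dv
Combining and collecting du, dv coefficients:
  coeff of du: 9*v*(-3*u*v + 1)
  coeff of dv: 9*u*(-3*u*v + 2*v + 1)
F^* omega = (9*v*(-3*u*v + 1)) du + (9*u*(-3*u*v + 2*v + 1)) dv.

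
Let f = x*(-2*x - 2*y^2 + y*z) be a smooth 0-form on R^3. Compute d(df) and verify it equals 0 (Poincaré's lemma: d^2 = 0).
d(df) = 0

Step 1: df = sum_i (∂f/∂x_i) dx_i = (-4*x - 2*y^2 + y*z) dx + (x*(-4*y + z)) dy + (x*y) dz.
Step 2: Apply d again. Using the 1-form formula, the coefficient of dx ∧ dy in d(df) is ∂^2 f/∂x ∂y - ∂^2 f/∂y ∂x = (-4*y + z) - (-4*y + z) = 0 (equality of mixed partials for smooth f).
Similarly for dx ∧ dz and dy ∧ dz — all coefficients vanish. So d(df) = 0.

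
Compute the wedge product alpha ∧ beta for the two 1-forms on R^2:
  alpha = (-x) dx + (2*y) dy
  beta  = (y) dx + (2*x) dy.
alpha ∧ beta = (-2*x^2 - 2*y^2) dx ∧ dy

Distribute the wedge, using dx_i ∧ dx_j = -dx_j ∧ dx_i and dx_i ∧ dx_i = 0. For each pair (i, j) with i < j, the coefficient of dx_i ∧ dx_j in alpha ∧ beta is (alpha_i * beta_j - alpha_j * beta_i). Collecting: alpha ∧ beta = (-2*x^2 - 2*y^2) dx ∧ dy.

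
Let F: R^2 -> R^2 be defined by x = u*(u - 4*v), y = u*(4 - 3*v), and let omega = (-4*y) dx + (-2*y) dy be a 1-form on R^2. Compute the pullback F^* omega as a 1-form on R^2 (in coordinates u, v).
F^* omega = (2*u*(12*u*v - 16*u - 33*v^2 + 56*v - 16)) du + (u^2*(88 - 66*v)) dv

Using F^*(f dg) = (f ∘ F) d(g ∘ F), substitute each coordinate x_i by F_i(u, v) in f_i, and replace dx_i by d F_i = (∂F_i/∂u) du + (∂F_i/∂v) dv.
  For the x component: f_1(F) = 4*u*(3*v - 4); d F_1 = (2*u - 4*v) du + (-4*u) dv
  For the y component: f_2(F) = 2*u*(3*v - 4); d F_2 = (4 - 3*v) du + (-3*u) dv
Combining and collecting du, dv coefficients:
  coeff of du: 2*u*(12*u*v - 16*u - 33*v^2 + 56*v - 16)
  coeff of dv: u^2*(88 - 66*v)
F^* omega = (2*u*(12*u*v - 16*u - 33*v^2 + 56*v - 16)) du + (u^2*(88 - 66*v)) dv.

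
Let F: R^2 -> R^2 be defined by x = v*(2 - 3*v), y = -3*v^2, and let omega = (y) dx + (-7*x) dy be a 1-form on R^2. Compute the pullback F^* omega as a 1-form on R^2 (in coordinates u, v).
F^* omega = (v^2*(78 - 108*v)) dv

Using F^*(f dg) = (f ∘ F) d(g ∘ F), substitute each coordinate x_i by F_i(u, v) in f_i, and replace dx_i by d F_i = (∂F_i/∂u) du + (∂F_i/∂v) dv.
  For the x component: f_1(F) = -3*v^2; d F_1 = (0) du + (2 - 6*v) dv
  For the y component: f_2(F) = 7*v*(3*v - 2); d F_2 = (0) du + (-6*v) dv
Combining and collecting du, dv coefficients:
  coeff of du: 0
  coeff of dv: v^2*(78 - 108*v)
F^* omega = (v^2*(78 - 108*v)) dv.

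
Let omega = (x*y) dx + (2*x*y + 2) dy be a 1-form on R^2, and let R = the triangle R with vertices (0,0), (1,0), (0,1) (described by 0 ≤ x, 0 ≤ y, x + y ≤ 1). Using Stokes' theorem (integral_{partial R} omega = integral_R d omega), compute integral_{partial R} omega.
integral_(partial R) omega = 1/6

Stokes: integral_partial_R omega = integral_R d omega with d omega = (∂Q/∂x - ∂P/∂y) dx ∧ dy.
  ∂Q/∂x = 2*y
  ∂P/∂y = x
  integrand = ∂Q/∂x - ∂P/∂y = -x + 2*y.
Integrating over R: integral_0^1 integral_0^{1-x} (-x + 2*y) dy dx = 1/6.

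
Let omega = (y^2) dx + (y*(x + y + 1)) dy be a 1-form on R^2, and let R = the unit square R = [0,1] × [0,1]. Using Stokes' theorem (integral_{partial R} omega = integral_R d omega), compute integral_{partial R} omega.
integral_(partial R) omega = -1/2

Stokes: integral_partial_R omega = integral_R d omega with d omega = (∂Q/∂x - ∂P/∂y) dx ∧ dy.
  ∂Q/∂x = y
  ∂P/∂y = 2*y
  integrand = ∂Q/∂x - ∂P/∂y = -y.
Integrating over R: integral_0^1 integral_0^1 (-y) dx dy = -1/2.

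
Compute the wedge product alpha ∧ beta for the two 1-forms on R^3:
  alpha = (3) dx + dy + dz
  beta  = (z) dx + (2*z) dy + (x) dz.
alpha ∧ beta = (5*z) dx ∧ dy + (3*x - z) dx ∧ dz + (x - 2*z) dy ∧ dz

Distribute the wedge, using dx_i ∧ dx_j = -dx_j ∧ dx_i and dx_i ∧ dx_i = 0. For each pair (i, j) with i < j, the coefficient of dx_i ∧ dx_j in alpha ∧ beta is (alpha_i * beta_j - alpha_j * beta_i). Collecting: alpha ∧ beta = (5*z) dx ∧ dy + (3*x - z) dx ∧ dz + (x - 2*z) dy ∧ dz.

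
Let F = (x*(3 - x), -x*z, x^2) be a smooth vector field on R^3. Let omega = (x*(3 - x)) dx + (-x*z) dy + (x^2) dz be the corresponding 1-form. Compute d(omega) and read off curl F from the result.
d(omega) = (x) dy ∧ dz + (-2*x) dz ∧ dx + (-z) dx ∧ dy; curl F = (x, -2*x, -z)

d omega = sum_{i<j} (∂f_j/∂x_i - ∂f_i/∂x_j) dx_i ∧ dx_j. Under the identification (dy ∧ dz, dz ∧ dx, dx ∧ dy) ↔ (e_x, e_y, e_z), the coefficients are exactly the components of curl F. Compute:
  ∂R/∂y - ∂Q/∂z = (0) - (-x) = x
  ∂P/∂z - ∂R/∂x = (0) - (2*x) = -2*x
  ∂Q/∂x - ∂P/∂y = (-z) - (0) = -z.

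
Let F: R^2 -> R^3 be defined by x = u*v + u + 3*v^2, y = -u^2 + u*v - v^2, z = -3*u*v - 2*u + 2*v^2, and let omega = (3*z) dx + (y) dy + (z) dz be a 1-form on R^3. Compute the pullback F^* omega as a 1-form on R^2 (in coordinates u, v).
F^* omega = (2*u^3 - 3*u^2*v + 3*u*v^2 - 3*u*v - 2*u - v^3 + 2*v^2) du + (-u^3 + 3*u^2*v - 69*u*v^2 - 44*u*v + 46*v^3) dv

Using F^*(f dg) = (f ∘ F) d(g ∘ F), substitute each coordinate x_i by F_i(u, v) in f_i, and replace dx_i by d F_i = (∂F_i/∂u) du + (∂F_i/∂v) dv.
  For the x component: f_1(F) = -9*u*v - 6*u + 6*v^2; d F_1 = (v + 1) du + (u + 6*v) dv
  For the y component: f_2(F) = -u^2 + u*v - v^2; d F_2 = (-2*u + v) du + (u - 2*v) dv
  For the z component: f_3(F) = -3*u*v - 2*u + 2*v^2; d F_3 = (-3*v - 2) du + (-3*u + 4*v) dv
Combining and collecting du, dv coefficients:
  coeff of du: 2*u^3 - 3*u^2*v + 3*u*v^2 - 3*u*v - 2*u - v^3 + 2*v^2
  coeff of dv: -u^3 + 3*u^2*v - 69*u*v^2 - 44*u*v + 46*v^3
F^* omega = (2*u^3 - 3*u^2*v + 3*u*v^2 - 3*u*v - 2*u - v^3 + 2*v^2) du + (-u^3 + 3*u^2*v - 69*u*v^2 - 44*u*v + 46*v^3) dv.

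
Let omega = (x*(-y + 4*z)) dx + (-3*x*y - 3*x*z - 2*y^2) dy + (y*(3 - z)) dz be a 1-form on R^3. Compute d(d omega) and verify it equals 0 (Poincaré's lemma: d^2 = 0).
d(d omega) = 0

Step 1: d omega = sum_{i<j} (∂f_j/∂x_i - ∂f_i/∂x_j) dx_i ∧ dx_j:
  coeff of dx ∧ dy: x - 3*y - 3*z
  coeff of dx ∧ dz: -4*x
  coeff of dy ∧ dz: 3*x - z + 3
Step 2: Apply d again to each 2-form coefficient. The only possible 3-form in R^3 is dx ∧ dy ∧ dz, with coefficient
  ∂(coeff of dy∧dz)/∂x - ∂(coeff of dx∧dz)/∂y + ∂(coeff of dx∧dy)/∂z
  = ∂/∂x (3*x - z + 3) - ∂/∂y (-4*x) + ∂/∂z (x - 3*y - 3*z).
Each of these terms simplifies to sums of mixed partials that cancel in pairs. The result is 0 (by equality of mixed partials for smooth functions — Schwarz / Clairaut).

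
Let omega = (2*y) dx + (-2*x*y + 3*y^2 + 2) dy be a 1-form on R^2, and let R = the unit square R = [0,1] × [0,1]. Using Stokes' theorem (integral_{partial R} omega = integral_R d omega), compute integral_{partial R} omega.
integral_(partial R) omega = -3

Stokes: integral_partial_R omega = integral_R d omega with d omega = (∂Q/∂x - ∂P/∂y) dx ∧ dy.
  ∂Q/∂x = -2*y
  ∂P/∂y = 2
  integrand = ∂Q/∂x - ∂P/∂y = -2*y - 2.
Integrating over R: integral_0^1 integral_0^1 (-2*y - 2) dx dy = -3.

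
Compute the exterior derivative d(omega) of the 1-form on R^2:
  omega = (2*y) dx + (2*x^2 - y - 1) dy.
d(omega) = (4*x - 2) dx ∧ dy

For a 1-form omega = sum_i f_i dx_i, the exterior derivative is
  d(omega) = sum_{i < j} (∂f_j/∂x_i - ∂f_i/∂x_j) dx_i ∧ dx_j.
  coefficient of dx ∧ dy: ∂f_2/∂x - ∂f_1/∂y = ∂(2*x^2 - y - 1)/∂x - ∂(2*y)/∂y = 4*x - 2
Assembling: d(omega) = (4*x - 2) dx ∧ dy.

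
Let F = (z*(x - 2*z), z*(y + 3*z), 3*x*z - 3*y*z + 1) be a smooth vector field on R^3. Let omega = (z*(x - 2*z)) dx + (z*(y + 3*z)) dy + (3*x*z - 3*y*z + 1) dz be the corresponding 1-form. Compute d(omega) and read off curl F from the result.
d(omega) = (-y - 9*z) dy ∧ dz + (x - 7*z) dz ∧ dx + (0) dx ∧ dy; curl F = (-y - 9*z, x - 7*z, 0)

d omega = sum_{i<j} (∂f_j/∂x_i - ∂f_i/∂x_j) dx_i ∧ dx_j. Under the identification (dy ∧ dz, dz ∧ dx, dx ∧ dy) ↔ (e_x, e_y, e_z), the coefficients are exactly the components of curl F. Compute:
  ∂R/∂y - ∂Q/∂z = (-3*z) - (y + 6*z) = -y - 9*z
  ∂P/∂z - ∂R/∂x = (x - 4*z) - (3*z) = x - 7*z
  ∂Q/∂x - ∂P/∂y = (0) - (0) = 0.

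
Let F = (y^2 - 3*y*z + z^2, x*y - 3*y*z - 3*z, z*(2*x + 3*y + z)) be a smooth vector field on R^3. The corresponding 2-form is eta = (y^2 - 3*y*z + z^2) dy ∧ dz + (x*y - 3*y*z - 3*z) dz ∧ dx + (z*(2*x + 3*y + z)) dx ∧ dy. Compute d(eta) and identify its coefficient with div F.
d(eta) = (3*x + 3*y - z) dx ∧ dy ∧ dz; div F = 3*x + 3*y - z

For a 2-form in R^3 of the form above, applying d gives a 3-form with coefficient ∂P/∂x + ∂Q/∂y + ∂R/∂z:
  ∂P/∂x = 0
  ∂Q/∂y = x - 3*z
  ∂R/∂z = 2*x + 3*y + 2*z
Sum = 3*x + 3*y - z, which is exactly div F.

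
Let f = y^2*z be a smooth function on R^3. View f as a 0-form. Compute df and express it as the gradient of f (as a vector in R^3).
df = (0) dx + (2*y*z) dy + (y^2) dz; grad f = (0, 2*y*z, y^2)

For a 0-form f, d f = (∂f/∂x) dx + (∂f/∂y) dy + (∂f/∂z) dz. The components of the vector representation are exactly the entries of grad f in Cartesian coordinates:
  ∂f/∂x = 0
  ∂f/∂y = 2*y*z
  ∂f/∂z = y^2.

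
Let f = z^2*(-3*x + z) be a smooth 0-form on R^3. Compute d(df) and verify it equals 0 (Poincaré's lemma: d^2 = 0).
d(df) = 0

Step 1: df = sum_i (∂f/∂x_i) dx_i = (-3*z^2) dx + (0) dy + (3*z*(-2*x + z)) dz.
Step 2: Apply d again. Using the 1-form formula, the coefficient of dx ∧ dy in d(df) is ∂^2 f/∂x ∂y - ∂^2 f/∂y ∂x = (0) - (0) = 0 (equality of mixed partials for smooth f).
Similarly for dx ∧ dz and dy ∧ dz — all coefficients vanish. So d(df) = 0.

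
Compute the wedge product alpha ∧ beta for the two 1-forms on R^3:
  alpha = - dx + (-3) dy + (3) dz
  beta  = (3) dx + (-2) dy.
alpha ∧ beta = (11) dx ∧ dy + (-9) dx ∧ dz + (6) dy ∧ dz

Distribute the wedge, using dx_i ∧ dx_j = -dx_j ∧ dx_i and dx_i ∧ dx_i = 0. For each pair (i, j) with i < j, the coefficient of dx_i ∧ dx_j in alpha ∧ beta is (alpha_i * beta_j - alpha_j * beta_i). Collecting: alpha ∧ beta = (11) dx ∧ dy + (-9) dx ∧ dz + (6) dy ∧ dz.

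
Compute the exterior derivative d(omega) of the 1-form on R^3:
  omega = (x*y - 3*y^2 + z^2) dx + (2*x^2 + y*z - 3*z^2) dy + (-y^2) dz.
d(omega) = (3*x + 6*y) dx ∧ dy + (-2*z) dx ∧ dz + (-3*y + 6*z) dy ∧ dz

For a 1-form omega = sum_i f_i dx_i, the exterior derivative is
  d(omega) = sum_{i < j} (∂f_j/∂x_i - ∂f_i/∂x_j) dx_i ∧ dx_j.
  coefficient of dx ∧ dy: ∂f_2/∂x - ∂f_1/∂y = ∂(2*x^2 + y*z - 3*z^2)/∂x - ∂(x*y - 3*y^2 + z^2)/∂y = 3*x + 6*y
  coefficient of dx ∧ dz: ∂f_3/∂x - ∂f_1/∂z = ∂(-y^2)/∂x - ∂(x*y - 3*y^2 + z^2)/∂z = -2*z
  coefficient of dy ∧ dz: ∂f_3/∂y - ∂f_2/∂z = ∂(-y^2)/∂y - ∂(2*x^2 + y*z - 3*z^2)/∂z = -3*y + 6*z
Assembling: d(omega) = (3*x + 6*y) dx ∧ dy + (-2*z) dx ∧ dz + (-3*y + 6*z) dy ∧ dz.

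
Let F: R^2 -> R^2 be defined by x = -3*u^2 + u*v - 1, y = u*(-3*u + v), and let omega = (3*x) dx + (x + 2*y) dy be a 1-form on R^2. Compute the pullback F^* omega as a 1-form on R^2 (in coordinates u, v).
F^* omega = (108*u^3 - 54*u^2*v + 6*u*v^2 + 24*u - 4*v) du + (2*u*(-9*u^2 + 3*u*v - 2)) dv

Using F^*(f dg) = (f ∘ F) d(g ∘ F), substitute each coordinate x_i by F_i(u, v) in f_i, and replace dx_i by d F_i = (∂F_i/∂u) du + (∂F_i/∂v) dv.
  For the x component: f_1(F) = -9*u^2 + 3*u*v - 3; d F_1 = (-6*u + v) du + (u) dv
  For the y component: f_2(F) = -9*u^2 + 3*u*v - 1; d F_2 = (-6*u + v) du + (u) dv
Combining and collecting du, dv coefficients:
  coeff of du: 108*u^3 - 54*u^2*v + 6*u*v^2 + 24*u - 4*v
  coeff of dv: 2*u*(-9*u^2 + 3*u*v - 2)
F^* omega = (108*u^3 - 54*u^2*v + 6*u*v^2 + 24*u - 4*v) du + (2*u*(-9*u^2 + 3*u*v - 2)) dv.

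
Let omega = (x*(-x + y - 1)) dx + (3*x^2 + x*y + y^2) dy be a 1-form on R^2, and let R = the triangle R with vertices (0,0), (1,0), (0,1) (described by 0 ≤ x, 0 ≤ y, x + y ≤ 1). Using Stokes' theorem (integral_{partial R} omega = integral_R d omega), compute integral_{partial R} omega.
integral_(partial R) omega = 1

Stokes: integral_partial_R omega = integral_R d omega with d omega = (∂Q/∂x - ∂P/∂y) dx ∧ dy.
  ∂Q/∂x = 6*x + y
  ∂P/∂y = x
  integrand = ∂Q/∂x - ∂P/∂y = 5*x + y.
Integrating over R: integral_0^1 integral_0^{1-x} (5*x + y) dy dx = 1.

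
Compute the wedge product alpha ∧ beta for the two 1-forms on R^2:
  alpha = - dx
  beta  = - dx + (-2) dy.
alpha ∧ beta = (2) dx ∧ dy

Distribute the wedge, using dx_i ∧ dx_j = -dx_j ∧ dx_i and dx_i ∧ dx_i = 0. For each pair (i, j) with i < j, the coefficient of dx_i ∧ dx_j in alpha ∧ beta is (alpha_i * beta_j - alpha_j * beta_i). Collecting: alpha ∧ beta = (2) dx ∧ dy.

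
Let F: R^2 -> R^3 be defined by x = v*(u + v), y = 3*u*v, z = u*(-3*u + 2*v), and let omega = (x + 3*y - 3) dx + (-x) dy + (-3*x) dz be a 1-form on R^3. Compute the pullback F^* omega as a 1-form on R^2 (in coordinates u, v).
F^* omega = (v*(18*u^2 + 19*u*v - 8*v^2 - 3)) du + (u^2*v + 12*u*v^2 - 3*u + 2*v^3 - 6*v) dv

Using F^*(f dg) = (f ∘ F) d(g ∘ F), substitute each coordinate x_i by F_i(u, v) in f_i, and replace dx_i by d F_i = (∂F_i/∂u) du + (∂F_i/∂v) dv.
  For the x component: f_1(F) = 10*u*v + v^2 - 3; d F_1 = (v) du + (u + 2*v) dv
  For the y component: f_2(F) = v*(-u - v); d F_2 = (3*v) du + (3*u) dv
  For the z component: f_3(F) = 3*v*(-u - v); d F_3 = (-6*u + 2*v) du + (2*u) dv
Combining and collecting du, dv coefficients:
  coeff of du: v*(18*u^2 + 19*u*v - 8*v^2 - 3)
  coeff of dv: u^2*v + 12*u*v^2 - 3*u + 2*v^3 - 6*v
F^* omega = (v*(18*u^2 + 19*u*v - 8*v^2 - 3)) du + (u^2*v + 12*u*v^2 - 3*u + 2*v^3 - 6*v) dv.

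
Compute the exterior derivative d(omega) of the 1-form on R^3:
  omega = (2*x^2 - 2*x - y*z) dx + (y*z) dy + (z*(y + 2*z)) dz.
d(omega) = (z) dx ∧ dy + (y) dx ∧ dz + (-y + z) dy ∧ dz

For a 1-form omega = sum_i f_i dx_i, the exterior derivative is
  d(omega) = sum_{i < j} (∂f_j/∂x_i - ∂f_i/∂x_j) dx_i ∧ dx_j.
  coefficient of dx ∧ dy: ∂f_2/∂x - ∂f_1/∂y = ∂(y*z)/∂x - ∂(2*x^2 - 2*x - y*z)/∂y = z
  coefficient of dx ∧ dz: ∂f_3/∂x - ∂f_1/∂z = ∂(z*(y + 2*z))/∂x - ∂(2*x^2 - 2*x - y*z)/∂z = y
  coefficient of dy ∧ dz: ∂f_3/∂y - ∂f_2/∂z = ∂(z*(y + 2*z))/∂y - ∂(y*z)/∂z = -y + z
Assembling: d(omega) = (z) dx ∧ dy + (y) dx ∧ dz + (-y + z) dy ∧ dz.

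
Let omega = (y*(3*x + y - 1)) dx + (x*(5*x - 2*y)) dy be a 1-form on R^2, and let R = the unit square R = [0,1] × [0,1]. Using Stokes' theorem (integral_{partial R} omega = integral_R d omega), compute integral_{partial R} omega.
integral_(partial R) omega = 5/2

Stokes: integral_partial_R omega = integral_R d omega with d omega = (∂Q/∂x - ∂P/∂y) dx ∧ dy.
  ∂Q/∂x = 10*x - 2*y
  ∂P/∂y = 3*x + 2*y - 1
  integrand = ∂Q/∂x - ∂P/∂y = 7*x - 4*y + 1.
Integrating over R: integral_0^1 integral_0^1 (7*x - 4*y + 1) dx dy = 5/2.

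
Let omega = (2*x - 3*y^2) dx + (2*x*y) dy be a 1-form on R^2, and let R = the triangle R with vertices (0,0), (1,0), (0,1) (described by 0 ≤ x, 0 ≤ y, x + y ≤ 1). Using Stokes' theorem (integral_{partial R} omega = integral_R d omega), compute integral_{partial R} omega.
integral_(partial R) omega = 4/3

Stokes: integral_partial_R omega = integral_R d omega with d omega = (∂Q/∂x - ∂P/∂y) dx ∧ dy.
  ∂Q/∂x = 2*y
  ∂P/∂y = -6*y
  integrand = ∂Q/∂x - ∂P/∂y = 8*y.
Integrating over R: integral_0^1 integral_0^{1-x} (8*y) dy dx = 4/3.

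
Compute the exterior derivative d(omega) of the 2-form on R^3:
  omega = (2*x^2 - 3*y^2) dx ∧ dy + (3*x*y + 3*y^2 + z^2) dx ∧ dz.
d(omega) = (-3*x - 6*y) dx ∧ dy ∧ dz

For a 2-form omega = sum_{i<j} g_{ij} dx_i ∧ dx_j, the exterior derivative is
  d(omega) = sum_{i<j} d(g_{ij}) ∧ dx_i ∧ dx_j = sum_{i<j, k} (∂g_{ij}/∂x_k) dx_k ∧ dx_i ∧ dx_j.
Expand each term, using dx_k ∧ dx_i ∧ dx_j = sgn(permutation) dx_{(a)} ∧ dx_{(b)} ∧ dx_{(c)} with (a < b < c) sorted:
  d(3*x*y + 3*y^2 + z^2) includes (∂/∂y)(3*x*y + 3*y^2 + z^2) dy = (3*x + 6*y) dy, which multiplied by dx ∧ dz gives (-3*x - 6*y) dx ∧ dy ∧ dz
Collecting like 3-forms: d(omega) = (-3*x - 6*y) dx ∧ dy ∧ dz.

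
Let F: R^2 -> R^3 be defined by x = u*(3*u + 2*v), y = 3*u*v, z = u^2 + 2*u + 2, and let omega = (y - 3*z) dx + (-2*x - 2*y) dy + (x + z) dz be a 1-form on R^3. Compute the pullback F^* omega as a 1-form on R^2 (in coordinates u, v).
F^* omega = (-10*u^3 - 2*u^2*v - 24*u^2 - 24*u*v^2 - 8*u*v - 28*u - 12*v + 4) du + (12*u*(-2*u^2 - 2*u*v - u - 1)) dv

Using F^*(f dg) = (f ∘ F) d(g ∘ F), substitute each coordinate x_i by F_i(u, v) in f_i, and replace dx_i by d F_i = (∂F_i/∂u) du + (∂F_i/∂v) dv.
  For the x component: f_1(F) = -3*u^2 + 3*u*v - 6*u - 6; d F_1 = (6*u + 2*v) du + (2*u) dv
  For the y component: f_2(F) = 2*u*(-3*u - 5*v); d F_2 = (3*v) du + (3*u) dv
  For the z component: f_3(F) = 4*u^2 + 2*u*v + 2*u + 2; d F_3 = (2*u + 2) du + (0) dv
Combining and collecting du, dv coefficients:
  coeff of du: -10*u^3 - 2*u^2*v - 24*u^2 - 24*u*v^2 - 8*u*v - 28*u - 12*v + 4
  coeff of dv: 12*u*(-2*u^2 - 2*u*v - u - 1)
F^* omega = (-10*u^3 - 2*u^2*v - 24*u^2 - 24*u*v^2 - 8*u*v - 28*u - 12*v + 4) du + (12*u*(-2*u^2 - 2*u*v - u - 1)) dv.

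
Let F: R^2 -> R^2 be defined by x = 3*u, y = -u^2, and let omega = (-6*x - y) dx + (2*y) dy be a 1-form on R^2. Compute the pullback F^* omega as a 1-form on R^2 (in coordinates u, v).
F^* omega = (u*(4*u^2 + 3*u - 54)) du

Using F^*(f dg) = (f ∘ F) d(g ∘ F), substitute each coordinate x_i by F_i(u, v) in f_i, and replace dx_i by d F_i = (∂F_i/∂u) du + (∂F_i/∂v) dv.
  For the x component: f_1(F) = u*(u - 18); d F_1 = (3) du + (0) dv
  For the y component: f_2(F) = -2*u^2; d F_2 = (-2*u) du + (0) dv
Combining and collecting du, dv coefficients:
  coeff of du: u*(4*u^2 + 3*u - 54)
  coeff of dv: 0
F^* omega = (u*(4*u^2 + 3*u - 54)) du.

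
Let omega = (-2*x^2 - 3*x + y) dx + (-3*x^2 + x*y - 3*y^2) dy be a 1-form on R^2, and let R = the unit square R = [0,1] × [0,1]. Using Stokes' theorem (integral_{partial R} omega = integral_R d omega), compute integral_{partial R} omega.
integral_(partial R) omega = -7/2

Stokes: integral_partial_R omega = integral_R d omega with d omega = (∂Q/∂x - ∂P/∂y) dx ∧ dy.
  ∂Q/∂x = -6*x + y
  ∂P/∂y = 1
  integrand = ∂Q/∂x - ∂P/∂y = -6*x + y - 1.
Integrating over R: integral_0^1 integral_0^1 (-6*x + y - 1) dx dy = -7/2.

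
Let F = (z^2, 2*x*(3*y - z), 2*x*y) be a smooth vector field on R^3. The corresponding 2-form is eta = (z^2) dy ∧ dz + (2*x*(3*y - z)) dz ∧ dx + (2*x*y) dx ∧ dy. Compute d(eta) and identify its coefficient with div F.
d(eta) = (6*x) dx ∧ dy ∧ dz; div F = 6*x

For a 2-form in R^3 of the form above, applying d gives a 3-form with coefficient ∂P/∂x + ∂Q/∂y + ∂R/∂z:
  ∂P/∂x = 0
  ∂Q/∂y = 6*x
  ∂R/∂z = 0
Sum = 6*x, which is exactly div F.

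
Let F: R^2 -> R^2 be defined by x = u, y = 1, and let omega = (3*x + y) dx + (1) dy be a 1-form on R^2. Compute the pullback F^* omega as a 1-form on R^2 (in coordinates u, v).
F^* omega = (3*u + 1) du

Using F^*(f dg) = (f ∘ F) d(g ∘ F), substitute each coordinate x_i by F_i(u, v) in f_i, and replace dx_i by d F_i = (∂F_i/∂u) du + (∂F_i/∂v) dv.
  For the x component: f_1(F) = 3*u + 1; d F_1 = (1) du + (0) dv
  For the y component: f_2(F) = 1; d F_2 = (0) du + (0) dv
Combining and collecting du, dv coefficients:
  coeff of du: 3*u + 1
  coeff of dv: 0
F^* omega = (3*u + 1) du.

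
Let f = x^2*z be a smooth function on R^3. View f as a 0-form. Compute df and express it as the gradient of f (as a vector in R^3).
df = (2*x*z) dx + (0) dy + (x^2) dz; grad f = (2*x*z, 0, x^2)

For a 0-form f, d f = (∂f/∂x) dx + (∂f/∂y) dy + (∂f/∂z) dz. The components of the vector representation are exactly the entries of grad f in Cartesian coordinates:
  ∂f/∂x = 2*x*z
  ∂f/∂y = 0
  ∂f/∂z = x^2.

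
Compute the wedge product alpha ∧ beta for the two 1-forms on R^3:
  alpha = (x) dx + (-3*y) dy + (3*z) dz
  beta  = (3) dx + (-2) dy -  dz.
alpha ∧ beta = (-2*x + 9*y) dx ∧ dy + (-x - 9*z) dx ∧ dz + (3*y + 6*z) dy ∧ dz

Distribute the wedge, using dx_i ∧ dx_j = -dx_j ∧ dx_i and dx_i ∧ dx_i = 0. For each pair (i, j) with i < j, the coefficient of dx_i ∧ dx_j in alpha ∧ beta is (alpha_i * beta_j - alpha_j * beta_i). Collecting: alpha ∧ beta = (-2*x + 9*y) dx ∧ dy + (-x - 9*z) dx ∧ dz + (3*y + 6*z) dy ∧ dz.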